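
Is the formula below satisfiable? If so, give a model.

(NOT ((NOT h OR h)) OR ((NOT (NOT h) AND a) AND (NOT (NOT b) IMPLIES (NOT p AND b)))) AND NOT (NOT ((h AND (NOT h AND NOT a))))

The conjunct NOT (NOT ((h AND (NOT h AND NOT a)))) is unsatisfiable on its own:
  h=F, a=F: evaluates to False.
  h=F, a=T: evaluates to False.
  h=T, a=F: evaluates to False.
  h=T, a=T: evaluates to False.
So the whole conjunction is unsatisfiable.

The formula is unsatisfiable.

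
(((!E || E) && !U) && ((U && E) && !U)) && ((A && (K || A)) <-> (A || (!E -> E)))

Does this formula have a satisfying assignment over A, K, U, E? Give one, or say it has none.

The formula is unsatisfiable.

Case U = True: the conjunct !U is False.
Case U = False: the conjunct U is False.
Both cases fail — unsatisfiable.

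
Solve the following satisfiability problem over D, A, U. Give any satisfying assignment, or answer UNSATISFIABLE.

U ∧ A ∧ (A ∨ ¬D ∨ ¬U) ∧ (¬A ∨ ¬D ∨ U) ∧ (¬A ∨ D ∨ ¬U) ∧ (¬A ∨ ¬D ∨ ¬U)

No satisfying assignment exists.

Case A = True:
  (U) forces U = True.
  (¬A ∨ D ∨ ¬U) forces D = True.
  Clause (¬A ∨ ¬D ∨ ¬U) is falsified — contradiction.
Case A = False:
  Clause (A) is falsified — contradiction.
Both cases fail, so the formula is unsatisfiable.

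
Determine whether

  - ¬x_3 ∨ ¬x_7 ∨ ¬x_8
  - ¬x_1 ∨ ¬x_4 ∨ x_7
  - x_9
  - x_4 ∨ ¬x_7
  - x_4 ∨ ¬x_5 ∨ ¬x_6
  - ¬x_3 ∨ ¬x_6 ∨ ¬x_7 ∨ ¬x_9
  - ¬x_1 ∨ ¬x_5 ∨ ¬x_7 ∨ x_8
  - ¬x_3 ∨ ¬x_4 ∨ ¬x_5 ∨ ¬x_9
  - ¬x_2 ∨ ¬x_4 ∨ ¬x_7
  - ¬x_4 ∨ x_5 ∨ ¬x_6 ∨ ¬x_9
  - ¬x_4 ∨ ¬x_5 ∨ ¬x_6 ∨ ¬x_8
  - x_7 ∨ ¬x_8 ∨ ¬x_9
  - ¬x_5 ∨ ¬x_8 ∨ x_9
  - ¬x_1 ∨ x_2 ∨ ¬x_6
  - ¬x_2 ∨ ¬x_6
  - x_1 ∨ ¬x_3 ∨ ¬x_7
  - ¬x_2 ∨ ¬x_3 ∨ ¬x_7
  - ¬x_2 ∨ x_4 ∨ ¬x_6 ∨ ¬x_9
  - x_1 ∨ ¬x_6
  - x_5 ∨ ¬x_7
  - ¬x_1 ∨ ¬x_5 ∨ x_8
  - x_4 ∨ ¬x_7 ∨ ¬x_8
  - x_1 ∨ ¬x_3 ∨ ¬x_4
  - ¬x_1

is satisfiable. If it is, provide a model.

Unit clause (x_9) forces x_9 = True.
Unit clause (¬x_1) forces x_1 = False.
In (x_1 ∨ ¬x_6) only ¬x_6 is left, so x_6 = False.
Set x_2 = False.
Set x_3 = True.
  then (x_1 ∨ ¬x_3 ∨ ¬x_7) forces x_7 = False.
  then (x_1 ∨ ¬x_3 ∨ ¬x_4) forces x_4 = False.
  then (x_7 ∨ ¬x_8 ∨ ¬x_9) forces x_8 = False.
Set x_5 = True.
All clauses satisfied.

x_1: False; x_2: False; x_3: True; x_4: False; x_5: True; x_6: False; x_7: False; x_8: False; x_9: True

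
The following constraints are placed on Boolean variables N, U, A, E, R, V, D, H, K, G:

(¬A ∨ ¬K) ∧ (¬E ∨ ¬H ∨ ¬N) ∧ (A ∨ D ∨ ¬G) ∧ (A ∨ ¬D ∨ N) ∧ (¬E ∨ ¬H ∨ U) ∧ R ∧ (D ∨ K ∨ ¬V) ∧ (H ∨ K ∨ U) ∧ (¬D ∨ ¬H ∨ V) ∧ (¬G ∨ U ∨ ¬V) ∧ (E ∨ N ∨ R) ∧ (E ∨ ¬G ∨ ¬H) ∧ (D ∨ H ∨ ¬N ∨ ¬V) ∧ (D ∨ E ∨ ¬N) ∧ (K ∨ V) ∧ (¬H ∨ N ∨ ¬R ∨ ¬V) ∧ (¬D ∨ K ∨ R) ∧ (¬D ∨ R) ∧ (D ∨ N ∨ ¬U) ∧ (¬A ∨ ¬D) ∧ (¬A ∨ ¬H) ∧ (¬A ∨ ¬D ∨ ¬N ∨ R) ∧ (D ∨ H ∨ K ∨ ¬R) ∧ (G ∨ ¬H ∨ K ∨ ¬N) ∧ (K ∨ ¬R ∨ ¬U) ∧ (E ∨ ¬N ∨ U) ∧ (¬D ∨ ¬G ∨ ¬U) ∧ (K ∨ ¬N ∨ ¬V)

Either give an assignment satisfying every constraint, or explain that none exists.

Unit clause (R) forces R = True.
Set N = False.
Try U = True:
  (D ∨ N ∨ ¬U) forces D = True.
  (A ∨ ¬D ∨ N) forces A = True.
  clause (¬A ∨ ¬D) is falsified — backtrack.
So U = False.
Set A = False.
  then (A ∨ ¬D ∨ N) forces D = False.
  then (A ∨ D ∨ ¬G) forces G = False.
Set E = False.
Set V = False.
  then (K ∨ V) forces K = True.
Set H = False.
All clauses satisfied.

N=F; U=F; A=F; E=F; R=T; V=F; D=F; H=F; K=T; G=F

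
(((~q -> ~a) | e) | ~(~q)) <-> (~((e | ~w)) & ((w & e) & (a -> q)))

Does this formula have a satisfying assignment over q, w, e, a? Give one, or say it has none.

q=F, w=T, e=F, a=T

  (((~q -> ~a) | e) | ~(~q)) <-> (~((e | ~w)) & ((w & e) & (a -> q))) = True
    ((~q -> ~a) | e) | ~(~q) = False
      (~q -> ~a) | e = False
        ~q -> ~a = False
          ~q = True
          ~a = False
      ~(~q) = False
        ~q = True
    ~((e | ~w)) & ((w & e) & (a -> q)) = False
      ~((e | ~w)) = True
        e | ~w = False
          ~w = False
      (w & e) & (a -> q) = False
        w & e = False
        a -> q = False
The formula evaluates to True.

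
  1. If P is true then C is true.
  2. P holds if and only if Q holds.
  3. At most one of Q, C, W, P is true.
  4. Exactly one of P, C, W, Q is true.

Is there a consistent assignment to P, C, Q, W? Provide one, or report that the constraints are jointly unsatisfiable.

P = False, C = True, Q = False, W = False

  (1) P=F ⇒ C: vacuous ✓
  (2) P=F, Q=F — same ✓
  (3) {Q, C, W, P}: 1 true — at most one ✓
  (4) {P, C, W, Q}: 1 true — exactly one ✓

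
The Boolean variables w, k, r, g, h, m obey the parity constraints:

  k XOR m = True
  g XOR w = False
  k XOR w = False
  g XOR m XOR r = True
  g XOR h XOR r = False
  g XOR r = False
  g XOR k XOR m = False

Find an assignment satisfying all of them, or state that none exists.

Adding constraints 2, 3, 4, 6, 7 mod 2: every variable appears an even number of times on the left, so the left side is 0.
But the right sides sum to 1 (mod 2). 0 ≠ 1 — the system is inconsistent.

No satisfying assignment exists.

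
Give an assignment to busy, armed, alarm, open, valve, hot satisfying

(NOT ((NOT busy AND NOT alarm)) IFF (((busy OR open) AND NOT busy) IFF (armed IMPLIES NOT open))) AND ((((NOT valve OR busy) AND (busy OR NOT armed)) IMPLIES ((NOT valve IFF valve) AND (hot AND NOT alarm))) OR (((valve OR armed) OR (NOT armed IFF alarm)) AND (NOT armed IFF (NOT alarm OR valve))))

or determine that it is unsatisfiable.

busy=F; armed=F; alarm=T; open=T; valve=T; hot=T

  NOT ((NOT busy AND NOT alarm)) IFF (((busy OR open) AND NOT busy) IFF (armed IMPLIES NOT open)) = True
    NOT ((NOT busy AND NOT alarm)) = True
      NOT busy AND NOT alarm = False
        NOT busy = True
        NOT alarm = False
    ((busy OR open) AND NOT busy) IFF (armed IMPLIES NOT open) = True
      (busy OR open) AND NOT busy = True
        busy OR open = True
        NOT busy = True
      armed IMPLIES NOT open = True
        NOT open = False
  (((NOT valve OR busy) AND (busy OR NOT armed)) IMPLIES ((NOT valve IFF valve) AND (hot AND NOT alarm))) OR (((valve OR armed) OR (NOT armed IFF alarm)) AND (NOT armed IFF (NOT alarm OR valve))) = True
    ((NOT valve OR busy) AND (busy OR NOT armed)) IMPLIES ((NOT valve IFF valve) AND (hot AND NOT alarm)) = True
      (NOT valve OR busy) AND (busy OR NOT armed) = False
        NOT valve OR busy = False
          NOT valve = False
        busy OR NOT armed = True
          NOT armed = True
      (NOT valve IFF valve) AND (hot AND NOT alarm) = False
        NOT valve IFF valve = False
          NOT valve = False
        hot AND NOT alarm = False
          NOT alarm = False
    ((valve OR armed) OR (NOT armed IFF alarm)) AND (NOT armed IFF (NOT alarm OR valve)) = True
      (valve OR armed) OR (NOT armed IFF alarm) = True
        valve OR armed = True
        NOT armed IFF alarm = True
          NOT armed = True
      NOT armed IFF (NOT alarm OR valve) = True
        NOT armed = True
        NOT alarm OR valve = True
          NOT alarm = False
Both conjuncts True, so the formula holds.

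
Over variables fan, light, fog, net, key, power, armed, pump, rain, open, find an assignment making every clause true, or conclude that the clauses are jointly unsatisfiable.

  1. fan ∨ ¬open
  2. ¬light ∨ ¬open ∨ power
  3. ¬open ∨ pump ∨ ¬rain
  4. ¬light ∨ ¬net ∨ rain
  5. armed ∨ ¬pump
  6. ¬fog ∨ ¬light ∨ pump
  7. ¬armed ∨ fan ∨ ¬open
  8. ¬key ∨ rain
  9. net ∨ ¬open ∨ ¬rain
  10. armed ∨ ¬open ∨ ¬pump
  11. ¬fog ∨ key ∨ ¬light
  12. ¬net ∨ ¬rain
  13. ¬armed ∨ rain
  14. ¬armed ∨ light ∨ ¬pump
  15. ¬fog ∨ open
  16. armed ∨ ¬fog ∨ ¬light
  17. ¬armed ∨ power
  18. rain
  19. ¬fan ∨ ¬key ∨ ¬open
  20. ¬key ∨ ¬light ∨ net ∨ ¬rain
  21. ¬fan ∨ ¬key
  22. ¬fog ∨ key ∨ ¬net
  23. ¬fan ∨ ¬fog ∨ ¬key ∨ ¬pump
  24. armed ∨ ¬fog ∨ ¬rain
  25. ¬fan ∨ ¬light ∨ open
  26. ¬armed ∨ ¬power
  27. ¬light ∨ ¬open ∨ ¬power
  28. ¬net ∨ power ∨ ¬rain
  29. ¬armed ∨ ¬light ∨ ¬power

Unit clause (rain) forces rain = True.
In (¬net ∨ ¬rain) only ¬net is left, so net = False.
In (net ∨ ¬open ∨ ¬rain) only ¬open is left, so open = False.
In (¬fog ∨ open) only ¬fog is left, so fog = False.
Set fan = True.
  then (¬fan ∨ ¬key) forces key = False.
  then (¬fan ∨ ¬light ∨ open) forces light = False.
Set power = False.
  then (¬armed ∨ power) forces armed = False.
  then (armed ∨ ¬pump) forces pump = False.
All clauses satisfied.

fan = True; light = False; fog = False; net = False; key = False; power = False; armed = False; pump = False; rain = True; open = False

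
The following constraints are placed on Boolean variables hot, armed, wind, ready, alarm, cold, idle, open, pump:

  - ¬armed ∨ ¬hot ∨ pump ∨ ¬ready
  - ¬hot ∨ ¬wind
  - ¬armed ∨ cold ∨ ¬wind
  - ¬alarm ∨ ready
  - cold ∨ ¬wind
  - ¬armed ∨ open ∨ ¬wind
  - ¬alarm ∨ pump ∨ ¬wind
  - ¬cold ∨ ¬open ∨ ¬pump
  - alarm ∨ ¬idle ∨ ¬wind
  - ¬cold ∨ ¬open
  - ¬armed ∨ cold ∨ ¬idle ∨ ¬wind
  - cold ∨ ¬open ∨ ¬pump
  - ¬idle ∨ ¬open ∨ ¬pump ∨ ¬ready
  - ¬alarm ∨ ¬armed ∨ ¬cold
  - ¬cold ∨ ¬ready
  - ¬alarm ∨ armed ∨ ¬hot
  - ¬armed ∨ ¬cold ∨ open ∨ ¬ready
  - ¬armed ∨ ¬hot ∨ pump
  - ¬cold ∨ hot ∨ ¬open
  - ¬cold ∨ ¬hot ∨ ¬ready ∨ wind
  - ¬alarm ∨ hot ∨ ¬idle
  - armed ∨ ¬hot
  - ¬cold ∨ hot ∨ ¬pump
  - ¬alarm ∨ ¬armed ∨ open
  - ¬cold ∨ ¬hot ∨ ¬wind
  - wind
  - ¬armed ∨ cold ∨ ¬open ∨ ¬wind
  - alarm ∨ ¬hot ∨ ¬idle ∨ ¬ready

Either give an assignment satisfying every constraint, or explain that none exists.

Unit clause (wind) forces wind = True.
In (¬hot ∨ ¬wind) only ¬hot is left, so hot = False.
In (cold ∨ ¬wind) only cold is left, so cold = True.
In (¬cold ∨ ¬open) only ¬open is left, so open = False.
In (¬cold ∨ ¬ready) only ¬ready is left, so ready = False.
In (¬cold ∨ hot ∨ ¬pump) only ¬pump is left, so pump = False.
In (¬alarm ∨ ready) only ¬alarm is left, so alarm = False.
In (¬armed ∨ open ∨ ¬wind) only ¬armed is left, so armed = False.
In (alarm ∨ ¬idle ∨ ¬wind) only ¬idle is left, so idle = False.
All clauses satisfied.

hot = False, armed = False, wind = True, ready = False, alarm = False, cold = True, idle = False, open = False, pump = False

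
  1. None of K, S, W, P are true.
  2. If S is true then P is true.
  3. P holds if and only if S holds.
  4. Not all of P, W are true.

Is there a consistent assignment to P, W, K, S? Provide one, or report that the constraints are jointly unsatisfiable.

P = False, W = False, K = False, S = False

  (1) {K, S, W, P}: 0 true — none ✓
  (2) S=F ⇒ P: vacuous ✓
  (3) P=F, S=F — same ✓
  (4) {P, W}: 0/2 true — not all ✓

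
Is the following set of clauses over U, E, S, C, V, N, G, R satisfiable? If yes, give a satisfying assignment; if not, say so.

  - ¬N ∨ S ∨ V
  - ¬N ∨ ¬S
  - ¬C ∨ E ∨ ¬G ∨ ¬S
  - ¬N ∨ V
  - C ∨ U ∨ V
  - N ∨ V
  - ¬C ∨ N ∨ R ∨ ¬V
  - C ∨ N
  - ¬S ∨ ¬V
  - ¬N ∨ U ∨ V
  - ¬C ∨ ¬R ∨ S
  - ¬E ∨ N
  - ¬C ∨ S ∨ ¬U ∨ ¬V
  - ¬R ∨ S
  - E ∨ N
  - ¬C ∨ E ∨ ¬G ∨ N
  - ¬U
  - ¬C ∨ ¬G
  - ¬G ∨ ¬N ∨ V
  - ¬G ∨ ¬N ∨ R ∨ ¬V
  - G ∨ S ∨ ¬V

Case V = True:
  (¬S ∨ ¬V) forces S = False.
  (¬R ∨ S) forces R = False.
  (¬U) forces U = False.
  (G ∨ S ∨ ¬V) forces G = True.
  (¬C ∨ ¬G) forces C = False.
  (C ∨ N) forces N = True.
  Clause (¬G ∨ ¬N ∨ R ∨ ¬V) is falsified — contradiction.
Case V = False:
  (¬N ∨ V) forces N = False.
  Clause (N ∨ V) is falsified — contradiction.
Both cases fail, so the formula is unsatisfiable.

No satisfying assignment exists.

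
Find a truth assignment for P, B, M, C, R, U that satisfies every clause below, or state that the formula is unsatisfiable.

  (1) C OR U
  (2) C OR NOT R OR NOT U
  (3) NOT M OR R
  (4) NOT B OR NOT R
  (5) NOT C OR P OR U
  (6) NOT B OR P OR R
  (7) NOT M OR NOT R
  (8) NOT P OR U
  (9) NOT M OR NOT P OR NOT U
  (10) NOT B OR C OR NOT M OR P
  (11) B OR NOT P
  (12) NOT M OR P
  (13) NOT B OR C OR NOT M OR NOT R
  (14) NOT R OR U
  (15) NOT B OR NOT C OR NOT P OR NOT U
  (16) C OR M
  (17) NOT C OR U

Set P = False.
  then (NOT M OR P) forces M = False.
  then (C OR M) forces C = True.
  then (NOT C OR U) forces U = True.
Set B = False.
Set R = False.
All clauses satisfied.

P = False, B = False, M = False, C = True, R = False, U = True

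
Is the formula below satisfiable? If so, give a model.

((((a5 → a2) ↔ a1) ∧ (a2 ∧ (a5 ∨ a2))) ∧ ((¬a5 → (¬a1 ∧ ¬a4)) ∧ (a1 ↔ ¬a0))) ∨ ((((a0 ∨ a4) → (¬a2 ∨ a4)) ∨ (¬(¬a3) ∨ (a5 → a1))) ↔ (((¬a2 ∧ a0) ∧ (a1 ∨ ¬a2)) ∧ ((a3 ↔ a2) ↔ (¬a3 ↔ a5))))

a0 = True, a1 = True, a2 = False, a3 = True, a4 = False, a5 = True

  ((((a5 → a2) ↔ a1) ∧ (a2 ∧ (a5 ∨ a2))) ∧ ((¬a5 → (¬a1 ∧ ¬a4)) ∧ (a1 ↔ ¬a0))) ∨ ((((a0 ∨ a4) → (¬a2 ∨ a4)) ∨ (¬(¬a3) ∨ (a5 → a1))) ↔ (((¬a2 ∧ a0) ∧ (a1 ∨ ¬a2)) ∧ ((a3 ↔ a2) ↔ (¬a3 ↔ a5)))) = True
    (((a5 → a2) ↔ a1) ∧ (a2 ∧ (a5 ∨ a2))) ∧ ((¬a5 → (¬a1 ∧ ¬a4)) ∧ (a1 ↔ ¬a0)) = False
      ((a5 → a2) ↔ a1) ∧ (a2 ∧ (a5 ∨ a2)) = False
        (a5 → a2) ↔ a1 = False
          a5 → a2 = False
        a2 ∧ (a5 ∨ a2) = False
          a5 ∨ a2 = True
      (¬a5 → (¬a1 ∧ ¬a4)) ∧ (a1 ↔ ¬a0) = False
        ¬a5 → (¬a1 ∧ ¬a4) = True
          ¬a5 = False
          ¬a1 ∧ ¬a4 = False
            ¬a1 = False
            ¬a4 = True
        a1 ↔ ¬a0 = False
          ¬a0 = False
    (((a0 ∨ a4) → (¬a2 ∨ a4)) ∨ (¬(¬a3) ∨ (a5 → a1))) ↔ (((¬a2 ∧ a0) ∧ (a1 ∨ ¬a2)) ∧ ((a3 ↔ a2) ↔ (¬a3 ↔ a5))) = True
      ((a0 ∨ a4) → (¬a2 ∨ a4)) ∨ (¬(¬a3) ∨ (a5 → a1)) = True
        (a0 ∨ a4) → (¬a2 ∨ a4) = True
          a0 ∨ a4 = True
          ¬a2 ∨ a4 = True
            ¬a2 = True
        ¬(¬a3) ∨ (a5 → a1) = True
          ¬(¬a3) = True
            ¬a3 = False
          a5 → a1 = True
      ((¬a2 ∧ a0) ∧ (a1 ∨ ¬a2)) ∧ ((a3 ↔ a2) ↔ (¬a3 ↔ a5)) = True
        (¬a2 ∧ a0) ∧ (a1 ∨ ¬a2) = True
          ¬a2 ∧ a0 = True
            ¬a2 = True
          a1 ∨ ¬a2 = True
            ¬a2 = True
        (a3 ↔ a2) ↔ (¬a3 ↔ a5) = True
          a3 ↔ a2 = False
          ¬a3 ↔ a5 = False
            ¬a3 = False
The formula evaluates to True.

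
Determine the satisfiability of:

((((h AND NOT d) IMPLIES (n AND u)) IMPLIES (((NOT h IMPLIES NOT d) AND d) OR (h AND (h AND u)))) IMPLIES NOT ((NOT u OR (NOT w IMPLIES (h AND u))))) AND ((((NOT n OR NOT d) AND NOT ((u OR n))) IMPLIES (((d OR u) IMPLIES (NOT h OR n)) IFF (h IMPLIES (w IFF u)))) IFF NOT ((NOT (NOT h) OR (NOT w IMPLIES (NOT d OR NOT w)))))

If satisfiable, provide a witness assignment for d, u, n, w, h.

Case h = True: the formula simplifies to (((NOT d IMPLIES (n AND u)) IMPLIES (d OR u)) IMPLIES NOT ((NOT u OR (NOT w IMPLIES u)))) AND NOT ((((NOT n OR NOT d) AND NOT ((u OR n))) IMPLIES (((d OR u) IMPLIES n) IFF (w IFF u)))).
  u = True: the conjunct ((NOT d IMPLIES (n AND u)) IMPLIES (d OR u)) IMPLIES NOT ((NOT u OR (NOT w IMPLIES u))) becomes ((NOT d IMPLIES n) IMPLIES True) IMPLIES NOT True = False.
  u = False: simplifies to NOT ((d IMPLIES d)) AND NOT ((((NOT n OR NOT d) AND NOT n) IMPLIES ((d IMPLIES n) IFF NOT w))).
    d = True: the conjunct NOT ((d IMPLIES d)) becomes NOT ((True IMPLIES True)) = False.
    d = False: the conjunct NOT ((d IMPLIES d)) becomes NOT ((False IMPLIES False)) = False.
Case h = False: the formula simplifies to ((NOT d AND d) IMPLIES NOT ((NOT u OR w))) AND NOT ((NOT w IMPLIES (NOT d OR NOT w))).
  w = True: the conjunct NOT ((NOT w IMPLIES (NOT d OR NOT w))) becomes NOT ((False IMPLIES NOT d)) = False.
  w = False: the conjunct NOT ((NOT w IMPLIES (NOT d OR NOT w))) becomes NOT ((True IMPLIES True)) = False.
Both cases fail — unsatisfiable.

Unsatisfiable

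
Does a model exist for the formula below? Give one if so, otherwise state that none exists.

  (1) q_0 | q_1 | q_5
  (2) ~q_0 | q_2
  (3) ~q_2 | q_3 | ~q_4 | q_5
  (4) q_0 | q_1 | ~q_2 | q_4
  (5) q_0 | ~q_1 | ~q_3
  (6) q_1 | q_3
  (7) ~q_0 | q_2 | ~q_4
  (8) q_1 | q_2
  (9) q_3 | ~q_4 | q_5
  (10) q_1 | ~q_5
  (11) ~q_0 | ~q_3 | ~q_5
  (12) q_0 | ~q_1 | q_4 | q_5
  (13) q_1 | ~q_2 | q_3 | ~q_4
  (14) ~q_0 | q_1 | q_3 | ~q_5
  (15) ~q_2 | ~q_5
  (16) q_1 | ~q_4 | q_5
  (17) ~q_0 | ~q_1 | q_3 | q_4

Set q_0 = True.
  then (~q_0 | q_2) forces q_2 = True.
  then (~q_2 | ~q_5) forces q_5 = False.
Set q_1 = True.
Set q_3 = True.
Set q_4 = True.
All clauses satisfied.

q_0 = True, q_1 = True, q_2 = True, q_3 = True, q_4 = True, q_5 = False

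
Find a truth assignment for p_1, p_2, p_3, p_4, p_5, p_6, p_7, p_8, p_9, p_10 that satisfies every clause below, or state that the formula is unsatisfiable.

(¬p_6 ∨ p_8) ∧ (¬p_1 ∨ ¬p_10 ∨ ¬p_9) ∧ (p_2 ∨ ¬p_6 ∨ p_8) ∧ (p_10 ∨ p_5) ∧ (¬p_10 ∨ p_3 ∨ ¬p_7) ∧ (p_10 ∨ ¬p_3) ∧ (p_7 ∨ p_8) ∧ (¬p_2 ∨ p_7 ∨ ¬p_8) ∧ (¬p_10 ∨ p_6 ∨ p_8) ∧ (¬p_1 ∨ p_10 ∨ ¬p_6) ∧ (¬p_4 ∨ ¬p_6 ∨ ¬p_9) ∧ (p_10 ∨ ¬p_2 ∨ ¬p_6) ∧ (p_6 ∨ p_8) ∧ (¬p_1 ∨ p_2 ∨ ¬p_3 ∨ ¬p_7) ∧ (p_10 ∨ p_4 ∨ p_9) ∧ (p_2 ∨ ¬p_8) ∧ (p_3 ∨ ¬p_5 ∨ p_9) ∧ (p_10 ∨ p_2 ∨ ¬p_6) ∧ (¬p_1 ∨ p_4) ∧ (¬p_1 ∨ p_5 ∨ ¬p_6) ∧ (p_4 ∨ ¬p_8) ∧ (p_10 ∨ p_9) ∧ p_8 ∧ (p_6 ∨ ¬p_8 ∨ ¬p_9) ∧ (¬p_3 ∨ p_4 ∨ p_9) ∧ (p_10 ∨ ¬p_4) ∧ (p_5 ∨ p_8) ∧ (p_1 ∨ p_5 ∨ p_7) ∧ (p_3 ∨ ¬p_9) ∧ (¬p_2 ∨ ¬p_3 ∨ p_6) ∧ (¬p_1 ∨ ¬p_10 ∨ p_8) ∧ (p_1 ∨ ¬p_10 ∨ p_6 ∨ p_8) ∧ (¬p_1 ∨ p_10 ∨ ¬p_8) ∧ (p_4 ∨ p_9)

p_1: False; p_2: True; p_3: True; p_4: True; p_5: False; p_6: True; p_7: True; p_8: True; p_9: False; p_10: True

Unit clause (p_8) forces p_8 = True.
In (p_2 ∨ ¬p_8) only p_2 is left, so p_2 = True.
In (p_4 ∨ ¬p_8) only p_4 is left, so p_4 = True.
In (p_10 ∨ ¬p_4) only p_10 is left, so p_10 = True.
In (¬p_2 ∨ p_7 ∨ ¬p_8) only p_7 is left, so p_7 = True.
In (¬p_10 ∨ p_3 ∨ ¬p_7) only p_3 is left, so p_3 = True.
In (¬p_2 ∨ ¬p_3 ∨ p_6) only p_6 is left, so p_6 = True.
In (¬p_4 ∨ ¬p_6 ∨ ¬p_9) only ¬p_9 is left, so p_9 = False.
Set p_1 = False.
Set p_5 = False.
All clauses satisfied.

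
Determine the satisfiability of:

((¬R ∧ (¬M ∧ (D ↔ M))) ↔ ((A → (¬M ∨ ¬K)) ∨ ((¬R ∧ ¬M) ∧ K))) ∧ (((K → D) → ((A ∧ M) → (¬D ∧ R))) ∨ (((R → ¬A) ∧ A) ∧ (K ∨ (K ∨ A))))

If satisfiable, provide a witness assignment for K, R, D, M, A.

K = True; R = False; D = True; M = True; A = True

  (¬R ∧ (¬M ∧ (D ↔ M))) ↔ ((A → (¬M ∨ ¬K)) ∨ ((¬R ∧ ¬M) ∧ K)) = True
    ¬R ∧ (¬M ∧ (D ↔ M)) = False
      ¬R = True
      ¬M ∧ (D ↔ M) = False
        ¬M = False
        D ↔ M = True
    (A → (¬M ∨ ¬K)) ∨ ((¬R ∧ ¬M) ∧ K) = False
      A → (¬M ∨ ¬K) = False
        ¬M ∨ ¬K = False
          ¬M = False
          ¬K = False
      (¬R ∧ ¬M) ∧ K = False
        ¬R ∧ ¬M = False
          ¬R = True
          ¬M = False
  ((K → D) → ((A ∧ M) → (¬D ∧ R))) ∨ (((R → ¬A) ∧ A) ∧ (K ∨ (K ∨ A))) = True
    (K → D) → ((A ∧ M) → (¬D ∧ R)) = False
      K → D = True
      (A ∧ M) → (¬D ∧ R) = False
        A ∧ M = True
        ¬D ∧ R = False
          ¬D = False
    ((R → ¬A) ∧ A) ∧ (K ∨ (K ∨ A)) = True
      (R → ¬A) ∧ A = True
        R → ¬A = True
          ¬A = False
      K ∨ (K ∨ A) = True
        K ∨ A = True
Both conjuncts True, so the formula holds.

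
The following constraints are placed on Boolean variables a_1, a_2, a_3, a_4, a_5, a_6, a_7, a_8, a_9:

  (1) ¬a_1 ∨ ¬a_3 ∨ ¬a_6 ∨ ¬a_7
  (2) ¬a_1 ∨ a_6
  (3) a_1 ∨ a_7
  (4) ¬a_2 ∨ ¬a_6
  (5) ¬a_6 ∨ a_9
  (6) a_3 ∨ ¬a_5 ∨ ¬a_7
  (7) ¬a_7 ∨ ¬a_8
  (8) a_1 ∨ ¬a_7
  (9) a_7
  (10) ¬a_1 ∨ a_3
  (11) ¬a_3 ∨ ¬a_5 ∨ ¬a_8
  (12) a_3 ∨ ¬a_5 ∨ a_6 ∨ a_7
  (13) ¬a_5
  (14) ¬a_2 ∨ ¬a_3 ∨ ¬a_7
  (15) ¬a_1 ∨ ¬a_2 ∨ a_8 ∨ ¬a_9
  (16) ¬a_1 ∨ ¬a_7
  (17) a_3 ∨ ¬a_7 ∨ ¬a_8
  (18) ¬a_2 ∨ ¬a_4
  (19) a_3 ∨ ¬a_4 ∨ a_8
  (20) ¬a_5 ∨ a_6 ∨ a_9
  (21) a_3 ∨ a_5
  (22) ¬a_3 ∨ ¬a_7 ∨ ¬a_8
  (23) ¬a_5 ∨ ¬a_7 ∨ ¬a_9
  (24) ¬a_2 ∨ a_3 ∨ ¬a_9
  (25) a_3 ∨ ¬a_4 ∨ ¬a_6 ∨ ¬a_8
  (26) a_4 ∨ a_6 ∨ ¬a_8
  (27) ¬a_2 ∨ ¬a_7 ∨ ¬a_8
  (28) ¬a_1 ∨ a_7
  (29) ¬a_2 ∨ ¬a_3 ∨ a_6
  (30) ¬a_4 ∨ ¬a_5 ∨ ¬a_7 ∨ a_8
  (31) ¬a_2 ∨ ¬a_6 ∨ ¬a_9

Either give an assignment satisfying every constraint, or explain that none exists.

Unsatisfiable — no assignment works.

Case a_7 = True:
  (¬a_7 ∨ ¬a_8) forces a_8 = False.
  (a_1 ∨ ¬a_7) forces a_1 = True.
  Clause (¬a_1 ∨ ¬a_7) is falsified — contradiction.
Case a_7 = False:
  Clause (a_7) is falsified — contradiction.
Both cases fail, so the formula is unsatisfiable.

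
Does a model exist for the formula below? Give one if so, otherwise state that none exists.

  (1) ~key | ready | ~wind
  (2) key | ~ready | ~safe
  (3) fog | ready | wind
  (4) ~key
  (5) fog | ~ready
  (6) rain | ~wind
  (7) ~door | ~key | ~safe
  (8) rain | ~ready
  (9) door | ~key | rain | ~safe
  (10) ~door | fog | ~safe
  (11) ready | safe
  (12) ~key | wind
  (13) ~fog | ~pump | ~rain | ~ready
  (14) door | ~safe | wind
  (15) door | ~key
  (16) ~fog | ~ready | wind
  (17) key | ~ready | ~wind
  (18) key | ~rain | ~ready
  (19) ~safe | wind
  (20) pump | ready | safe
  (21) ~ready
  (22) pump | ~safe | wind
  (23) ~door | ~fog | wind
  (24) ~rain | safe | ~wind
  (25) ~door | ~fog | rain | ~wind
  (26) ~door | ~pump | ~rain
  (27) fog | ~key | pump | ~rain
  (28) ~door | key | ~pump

Unit clause (~key) forces key = False.
Unit clause (~ready) forces ready = False.
In (ready | safe) only safe is left, so safe = True.
In (~safe | wind) only wind is left, so wind = True.
In (rain | ~wind) only rain is left, so rain = True.
Set fog = True.
Set pump = False.
Set door = True.
All clauses satisfied.

rain: True, safe: True, fog: True, key: False, pump: False, ready: False, door: True, wind: True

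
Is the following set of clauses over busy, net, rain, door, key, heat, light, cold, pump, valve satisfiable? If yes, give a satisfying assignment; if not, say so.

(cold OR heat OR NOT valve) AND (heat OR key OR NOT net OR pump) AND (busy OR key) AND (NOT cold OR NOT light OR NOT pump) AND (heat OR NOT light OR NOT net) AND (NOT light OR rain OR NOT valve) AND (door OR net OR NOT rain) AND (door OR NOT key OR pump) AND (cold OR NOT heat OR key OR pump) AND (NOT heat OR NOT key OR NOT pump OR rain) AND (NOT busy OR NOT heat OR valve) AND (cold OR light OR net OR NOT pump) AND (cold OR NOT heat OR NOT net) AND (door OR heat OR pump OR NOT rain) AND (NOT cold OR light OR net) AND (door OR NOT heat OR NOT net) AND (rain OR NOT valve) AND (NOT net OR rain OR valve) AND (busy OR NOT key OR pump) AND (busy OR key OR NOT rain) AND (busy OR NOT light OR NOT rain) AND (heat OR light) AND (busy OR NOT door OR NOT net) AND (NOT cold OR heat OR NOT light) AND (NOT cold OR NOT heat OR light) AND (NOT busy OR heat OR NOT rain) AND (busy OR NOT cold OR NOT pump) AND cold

busy = True, net = False, rain = True, door = True, key = False, heat = True, light = True, cold = True, pump = False, valve = True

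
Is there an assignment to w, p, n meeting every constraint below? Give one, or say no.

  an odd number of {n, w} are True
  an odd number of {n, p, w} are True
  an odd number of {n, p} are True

w = False; p = False; n = True

{n, w}: 1 true → odd ✓
{n, p, w}: 1 true → odd ✓
{n, p}: 1 true → odd ✓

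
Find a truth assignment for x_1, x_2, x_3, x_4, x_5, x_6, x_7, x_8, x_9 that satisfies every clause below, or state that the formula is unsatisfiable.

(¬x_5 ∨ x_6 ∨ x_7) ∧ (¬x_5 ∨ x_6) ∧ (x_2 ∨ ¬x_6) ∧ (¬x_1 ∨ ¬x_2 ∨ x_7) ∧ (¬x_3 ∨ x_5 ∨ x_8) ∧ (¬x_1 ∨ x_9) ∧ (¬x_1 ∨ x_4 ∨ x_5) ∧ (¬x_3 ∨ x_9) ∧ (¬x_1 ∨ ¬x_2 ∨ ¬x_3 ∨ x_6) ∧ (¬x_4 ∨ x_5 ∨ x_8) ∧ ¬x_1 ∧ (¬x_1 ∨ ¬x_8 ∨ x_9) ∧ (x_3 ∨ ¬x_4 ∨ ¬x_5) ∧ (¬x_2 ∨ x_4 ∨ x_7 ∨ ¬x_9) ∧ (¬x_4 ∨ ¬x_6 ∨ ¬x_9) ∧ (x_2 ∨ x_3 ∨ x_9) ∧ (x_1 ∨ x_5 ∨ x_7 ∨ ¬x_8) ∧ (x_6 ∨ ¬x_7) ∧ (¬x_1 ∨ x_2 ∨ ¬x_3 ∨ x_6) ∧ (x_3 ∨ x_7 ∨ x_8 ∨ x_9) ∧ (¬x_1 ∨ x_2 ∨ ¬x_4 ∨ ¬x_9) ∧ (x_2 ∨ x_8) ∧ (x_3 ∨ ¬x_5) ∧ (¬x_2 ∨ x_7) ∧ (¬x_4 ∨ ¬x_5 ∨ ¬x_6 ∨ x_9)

x_1: False, x_2: True, x_3: False, x_4: True, x_5: False, x_6: True, x_7: True, x_8: True, x_9: False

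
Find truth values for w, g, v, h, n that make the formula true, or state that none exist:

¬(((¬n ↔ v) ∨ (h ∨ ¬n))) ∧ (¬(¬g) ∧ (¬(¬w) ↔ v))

w: True; g: True; v: True; h: False; n: True

  ¬(((¬n ↔ v) ∨ (h ∨ ¬n))) = True
    (¬n ↔ v) ∨ (h ∨ ¬n) = False
      ¬n ↔ v = False
        ¬n = False
      h ∨ ¬n = False
        ¬n = False
  ¬(¬g) ∧ (¬(¬w) ↔ v) = True
    ¬(¬g) = True
      ¬g = False
    ¬(¬w) ↔ v = True
      ¬(¬w) = True
        ¬w = False
Both conjuncts True, so the formula holds.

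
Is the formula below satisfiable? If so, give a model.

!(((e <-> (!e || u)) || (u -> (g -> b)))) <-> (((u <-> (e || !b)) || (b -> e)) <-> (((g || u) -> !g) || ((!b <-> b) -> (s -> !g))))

u = True, e = False, b = False, s = True, g = True

  !(((e <-> (!e || u)) || (u -> (g -> b)))) <-> (((u <-> (e || !b)) || (b -> e)) <-> (((g || u) -> !g) || ((!b <-> b) -> (s -> !g)))) = True
    !(((e <-> (!e || u)) || (u -> (g -> b)))) = True
      (e <-> (!e || u)) || (u -> (g -> b)) = False
        e <-> (!e || u) = False
          !e || u = True
            !e = True
        u -> (g -> b) = False
          g -> b = False
    ((u <-> (e || !b)) || (b -> e)) <-> (((g || u) -> !g) || ((!b <-> b) -> (s -> !g))) = True
      (u <-> (e || !b)) || (b -> e) = True
        u <-> (e || !b) = True
          e || !b = True
            !b = True
        b -> e = True
      ((g || u) -> !g) || ((!b <-> b) -> (s -> !g)) = True
        (g || u) -> !g = False
          g || u = True
          !g = False
        (!b <-> b) -> (s -> !g) = True
          !b <-> b = False
            !b = True
          s -> !g = False
            !g = False
The formula evaluates to True.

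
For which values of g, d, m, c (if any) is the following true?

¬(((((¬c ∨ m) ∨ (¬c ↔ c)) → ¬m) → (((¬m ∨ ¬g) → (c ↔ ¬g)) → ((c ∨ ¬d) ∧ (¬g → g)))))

g = False; d = True; m = False; c = True

  ¬(((((¬c ∨ m) ∨ (¬c ↔ c)) → ¬m) → (((¬m ∨ ¬g) → (c ↔ ¬g)) → ((c ∨ ¬d) ∧ (¬g → g))))) = True
    (((¬c ∨ m) ∨ (¬c ↔ c)) → ¬m) → (((¬m ∨ ¬g) → (c ↔ ¬g)) → ((c ∨ ¬d) ∧ (¬g → g))) = False
      ((¬c ∨ m) ∨ (¬c ↔ c)) → ¬m = True
        (¬c ∨ m) ∨ (¬c ↔ c) = False
          ¬c ∨ m = False
            ¬c = False
          ¬c ↔ c = False
            ¬c = False
        ¬m = True
      ((¬m ∨ ¬g) → (c ↔ ¬g)) → ((c ∨ ¬d) ∧ (¬g → g)) = False
        (¬m ∨ ¬g) → (c ↔ ¬g) = True
          ¬m ∨ ¬g = True
            ¬m = True
            ¬g = True
          c ↔ ¬g = True
            ¬g = True
        (c ∨ ¬d) ∧ (¬g → g) = False
          c ∨ ¬d = True
            ¬d = False
          ¬g → g = False
            ¬g = True
The formula evaluates to True.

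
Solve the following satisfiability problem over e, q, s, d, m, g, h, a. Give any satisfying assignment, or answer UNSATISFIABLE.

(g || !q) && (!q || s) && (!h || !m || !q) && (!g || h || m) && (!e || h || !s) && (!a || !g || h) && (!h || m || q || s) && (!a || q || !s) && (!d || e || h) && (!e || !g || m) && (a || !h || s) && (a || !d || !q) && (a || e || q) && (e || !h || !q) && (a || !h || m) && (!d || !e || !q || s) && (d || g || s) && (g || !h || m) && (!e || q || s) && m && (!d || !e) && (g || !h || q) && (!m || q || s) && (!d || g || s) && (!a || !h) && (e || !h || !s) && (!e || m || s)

Unit clause (m) forces m = True.
Set e = False.
Try q = False:
  (a || e || q) forces a = True.
  (!a || q || !s) forces s = False.
  clause (!m || q || s) is falsified — backtrack.
So q = True.
  then (g || !q) forces g = True.
  then (!q || s) forces s = True.
  then (!h || !m || !q) forces h = False.
  then (!a || !g || h) forces a = False.
  then (!d || e || h) forces d = False.
All clauses satisfied.

e = False, q = True, s = True, d = False, m = True, g = True, h = False, a = False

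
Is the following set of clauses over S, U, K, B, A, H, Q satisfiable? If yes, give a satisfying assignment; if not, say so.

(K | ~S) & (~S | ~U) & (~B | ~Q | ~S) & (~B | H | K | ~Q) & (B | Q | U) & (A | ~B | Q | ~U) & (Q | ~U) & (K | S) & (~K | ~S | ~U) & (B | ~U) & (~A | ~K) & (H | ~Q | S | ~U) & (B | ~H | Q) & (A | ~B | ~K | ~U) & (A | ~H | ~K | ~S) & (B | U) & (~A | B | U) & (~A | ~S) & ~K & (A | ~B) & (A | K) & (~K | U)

No satisfying assignment exists.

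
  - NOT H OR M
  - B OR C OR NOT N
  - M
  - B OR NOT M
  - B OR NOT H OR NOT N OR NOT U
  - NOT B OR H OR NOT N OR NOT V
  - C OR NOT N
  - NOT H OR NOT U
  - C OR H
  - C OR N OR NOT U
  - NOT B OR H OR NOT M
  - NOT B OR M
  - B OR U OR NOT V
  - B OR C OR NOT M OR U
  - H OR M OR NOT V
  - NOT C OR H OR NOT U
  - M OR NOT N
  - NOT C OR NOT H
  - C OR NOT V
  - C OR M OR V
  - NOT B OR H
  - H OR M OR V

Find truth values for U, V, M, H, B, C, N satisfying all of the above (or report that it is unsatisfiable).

U = False, V = False, M = True, H = True, B = True, C = False, N = False

Unit clause (M) forces M = True.
In (B OR NOT M) only B is left, so B = True.
In (NOT B OR H OR NOT M) only H is left, so H = True.
In (NOT C OR NOT H) only NOT C is left, so C = False.
In (C OR NOT V) only NOT V is left, so V = False.
In (C OR NOT N) only NOT N is left, so N = False.
In (NOT H OR NOT U) only NOT U is left, so U = False.
All clauses satisfied.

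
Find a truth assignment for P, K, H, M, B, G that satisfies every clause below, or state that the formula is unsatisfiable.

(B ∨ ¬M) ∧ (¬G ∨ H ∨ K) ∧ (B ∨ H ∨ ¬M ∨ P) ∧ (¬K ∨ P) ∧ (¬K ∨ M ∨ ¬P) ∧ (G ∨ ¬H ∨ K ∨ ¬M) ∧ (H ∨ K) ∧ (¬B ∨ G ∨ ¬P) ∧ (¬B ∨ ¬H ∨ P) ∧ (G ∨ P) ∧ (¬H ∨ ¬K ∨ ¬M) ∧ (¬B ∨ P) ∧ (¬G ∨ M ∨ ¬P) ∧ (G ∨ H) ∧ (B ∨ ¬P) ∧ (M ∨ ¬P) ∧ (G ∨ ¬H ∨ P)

P: True, K: True, H: False, M: True, B: True, G: True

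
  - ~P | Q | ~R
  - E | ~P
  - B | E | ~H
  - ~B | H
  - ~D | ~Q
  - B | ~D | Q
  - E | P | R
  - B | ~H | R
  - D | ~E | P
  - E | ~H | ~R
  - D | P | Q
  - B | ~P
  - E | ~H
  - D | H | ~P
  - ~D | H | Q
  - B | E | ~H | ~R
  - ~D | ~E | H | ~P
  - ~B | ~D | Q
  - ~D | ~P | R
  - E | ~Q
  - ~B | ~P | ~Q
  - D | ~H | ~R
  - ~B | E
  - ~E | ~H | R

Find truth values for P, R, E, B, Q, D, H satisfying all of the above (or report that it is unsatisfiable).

UNSATISFIABLE

Case B = True:
  (~B | H) forces H = True.
  (E | ~H) forces E = True.
  (~E | ~H | R) forces R = True.
  (D | ~H | ~R) forces D = True.
  (~D | ~Q) forces Q = False.
  Clause (~B | ~D | Q) is falsified — contradiction.
Case B = False:
  (B | ~P) forces P = False.
  If E = True:
    (D | ~E | P) forces D = True.
    (~D | ~Q) forces Q = False.
    clause (B | ~D | Q) is falsified.
  If E = False:
    (B | E | ~H) forces H = False.
    (E | P | R) forces R = True.
    (E | ~Q) forces Q = False.
    (B | ~D | Q) forces D = False.
    clause (D | P | Q) is falsified.
  Every sub-case reaches a contradiction.
Both cases fail, so the formula is unsatisfiable.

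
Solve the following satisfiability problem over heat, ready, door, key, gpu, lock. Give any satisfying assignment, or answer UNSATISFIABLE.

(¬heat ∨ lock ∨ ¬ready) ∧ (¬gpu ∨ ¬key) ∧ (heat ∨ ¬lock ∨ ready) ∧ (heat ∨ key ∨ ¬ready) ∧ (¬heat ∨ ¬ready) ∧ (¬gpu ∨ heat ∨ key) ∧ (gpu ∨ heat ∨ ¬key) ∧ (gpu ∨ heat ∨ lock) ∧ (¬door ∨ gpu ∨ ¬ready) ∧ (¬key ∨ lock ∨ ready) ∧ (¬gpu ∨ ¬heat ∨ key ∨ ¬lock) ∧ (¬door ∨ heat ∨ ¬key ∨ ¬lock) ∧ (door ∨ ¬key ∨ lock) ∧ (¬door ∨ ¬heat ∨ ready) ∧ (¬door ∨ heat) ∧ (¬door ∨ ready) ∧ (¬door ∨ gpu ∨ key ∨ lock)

Set heat = True.
  then (¬heat ∨ ¬ready) forces ready = False.
  then (¬door ∨ ¬heat ∨ ready) forces door = False.
Set key = False.
Set gpu = False.
Set lock = True.
All clauses satisfied.

heat=T, ready=F, door=F, key=F, gpu=F, lock=T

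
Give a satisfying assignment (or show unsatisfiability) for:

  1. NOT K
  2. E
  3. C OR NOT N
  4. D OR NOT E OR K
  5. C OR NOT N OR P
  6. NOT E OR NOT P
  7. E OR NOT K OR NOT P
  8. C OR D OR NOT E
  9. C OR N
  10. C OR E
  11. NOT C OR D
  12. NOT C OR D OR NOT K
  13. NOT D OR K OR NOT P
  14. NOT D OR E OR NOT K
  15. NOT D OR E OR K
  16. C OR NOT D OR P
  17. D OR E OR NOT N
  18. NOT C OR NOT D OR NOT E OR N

Unit clause (NOT K) forces K = False.
Unit clause (E) forces E = True.
In (D OR NOT E OR K) only D is left, so D = True.
In (NOT E OR NOT P) only NOT P is left, so P = False.
In (C OR NOT D OR P) only C is left, so C = True.
In (NOT C OR NOT D OR NOT E OR N) only N is left, so N = True.
All clauses satisfied.

D = True; P = False; E = True; N = True; C = True; K = False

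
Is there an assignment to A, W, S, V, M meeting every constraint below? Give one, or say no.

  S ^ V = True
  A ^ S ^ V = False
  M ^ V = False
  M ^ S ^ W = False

A=T, W=T, S=F, V=T, M=T

S ^ V = F ^ T = True ✓
A ^ S ^ V = T ^ F ^ T = False ✓
M ^ V = T ^ T = False ✓
M ^ S ^ W = T ^ F ^ T = False ✓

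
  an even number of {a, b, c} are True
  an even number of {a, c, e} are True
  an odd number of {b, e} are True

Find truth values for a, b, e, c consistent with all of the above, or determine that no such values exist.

Adding constraints 1, 2, 3 mod 2: every variable appears an even number of times on the left, so the left side is 0.
But the right sides sum to 1 (mod 2). 0 ≠ 1 — the system is inconsistent.

The formula is unsatisfiable.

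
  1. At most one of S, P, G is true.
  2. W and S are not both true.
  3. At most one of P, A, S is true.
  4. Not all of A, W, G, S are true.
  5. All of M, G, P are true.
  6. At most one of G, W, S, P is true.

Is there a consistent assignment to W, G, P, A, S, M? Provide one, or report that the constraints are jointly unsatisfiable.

Case G = True:
  (1) with G=T forces S = False.
  (1) with G=T forces P = False.
  Constraint (5) is violated (P=F) — contradiction.
Case G = False:
  Constraint (5) is violated (G=F) — contradiction.
Both cases fail — unsatisfiable.

UNSATISFIABLE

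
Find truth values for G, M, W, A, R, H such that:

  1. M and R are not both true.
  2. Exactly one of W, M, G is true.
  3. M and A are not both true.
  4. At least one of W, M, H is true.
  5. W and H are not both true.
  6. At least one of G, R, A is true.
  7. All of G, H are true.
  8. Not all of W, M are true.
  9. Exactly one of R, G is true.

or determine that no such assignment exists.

G: True, M: False, W: False, A: True, R: False, H: True

  (1) M=F, R=F — not both ✓
  (2) {W, M, G}: 1 true — exactly one ✓
  (3) M=F, A=T — not both ✓
  (4) {W, M, H}: 1 true — at least one ✓
  (5) W=F, H=T — not both ✓
  (6) {G, R, A}: 2 true — at least one ✓
  (7) {G, H}: all 2 true ✓
  (8) {W, M}: 0/2 true — not all ✓
  (9) {R, G}: 1 true — exactly one ✓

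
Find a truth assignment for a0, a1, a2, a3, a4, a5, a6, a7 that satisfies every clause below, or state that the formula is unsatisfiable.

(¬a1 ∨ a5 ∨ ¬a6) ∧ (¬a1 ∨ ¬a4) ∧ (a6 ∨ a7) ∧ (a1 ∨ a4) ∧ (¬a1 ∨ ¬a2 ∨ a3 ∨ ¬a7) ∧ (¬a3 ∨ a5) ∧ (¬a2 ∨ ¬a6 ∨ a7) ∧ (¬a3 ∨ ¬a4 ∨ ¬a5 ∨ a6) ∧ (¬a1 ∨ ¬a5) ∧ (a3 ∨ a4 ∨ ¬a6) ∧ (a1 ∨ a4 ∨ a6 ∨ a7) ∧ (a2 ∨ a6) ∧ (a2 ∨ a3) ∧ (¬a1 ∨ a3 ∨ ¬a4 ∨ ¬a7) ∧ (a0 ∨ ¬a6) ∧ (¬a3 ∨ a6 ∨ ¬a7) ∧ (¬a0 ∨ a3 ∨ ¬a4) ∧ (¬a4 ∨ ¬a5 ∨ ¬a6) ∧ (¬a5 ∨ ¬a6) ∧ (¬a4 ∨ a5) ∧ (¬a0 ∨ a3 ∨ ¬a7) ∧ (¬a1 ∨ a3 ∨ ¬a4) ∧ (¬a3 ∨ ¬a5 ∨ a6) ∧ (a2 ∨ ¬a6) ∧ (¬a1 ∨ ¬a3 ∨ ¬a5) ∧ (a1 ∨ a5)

Set a0 = False.
  then (a0 ∨ ¬a6) forces a6 = False.
  then (a6 ∨ a7) forces a7 = True.
  then (a2 ∨ a6) forces a2 = True.
  then (¬a3 ∨ a6 ∨ ¬a7) forces a3 = False.
  then (¬a1 ∨ ¬a2 ∨ a3 ∨ ¬a7) forces a1 = False.
  then (a1 ∨ a5) forces a5 = True.
  then (a1 ∨ a4) forces a4 = True.
All clauses satisfied.

a0: False; a1: False; a2: True; a3: False; a4: True; a5: True; a6: False; a7: True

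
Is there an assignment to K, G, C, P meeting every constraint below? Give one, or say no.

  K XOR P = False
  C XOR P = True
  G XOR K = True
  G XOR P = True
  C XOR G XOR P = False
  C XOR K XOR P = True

K: False; G: True; C: True; P: False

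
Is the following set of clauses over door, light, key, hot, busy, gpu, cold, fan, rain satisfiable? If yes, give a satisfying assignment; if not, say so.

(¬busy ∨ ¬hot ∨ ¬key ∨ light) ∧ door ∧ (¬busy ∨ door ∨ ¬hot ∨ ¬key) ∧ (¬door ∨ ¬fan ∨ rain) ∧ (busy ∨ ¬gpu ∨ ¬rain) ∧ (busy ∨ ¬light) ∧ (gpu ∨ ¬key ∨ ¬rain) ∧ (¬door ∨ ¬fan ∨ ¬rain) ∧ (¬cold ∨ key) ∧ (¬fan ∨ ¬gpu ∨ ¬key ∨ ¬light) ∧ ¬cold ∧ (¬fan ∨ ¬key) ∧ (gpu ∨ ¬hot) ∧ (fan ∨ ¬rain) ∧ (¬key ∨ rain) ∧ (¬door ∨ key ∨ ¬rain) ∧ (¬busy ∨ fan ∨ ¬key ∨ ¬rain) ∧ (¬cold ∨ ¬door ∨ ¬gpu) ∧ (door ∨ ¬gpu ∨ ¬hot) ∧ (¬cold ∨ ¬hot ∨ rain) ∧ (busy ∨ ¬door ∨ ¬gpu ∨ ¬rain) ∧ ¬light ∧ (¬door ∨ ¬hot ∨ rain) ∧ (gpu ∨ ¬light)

Unit clause (door) forces door = True.
Unit clause (¬cold) forces cold = False.
Unit clause (¬light) forces light = False.
Try key = True:
  (¬fan ∨ ¬key) forces fan = False.
  (fan ∨ ¬rain) forces rain = False.
  clause (¬key ∨ rain) is falsified — backtrack.
So key = False.
  then (¬door ∨ key ∨ ¬rain) forces rain = False.
  then (¬door ∨ ¬hot ∨ rain) forces hot = False.
  then (¬door ∨ ¬fan ∨ rain) forces fan = False.
Set busy = True.
Set gpu = False.
All clauses satisfied.

door=T; light=F; key=F; hot=F; busy=T; gpu=F; cold=F; fan=F; rain=F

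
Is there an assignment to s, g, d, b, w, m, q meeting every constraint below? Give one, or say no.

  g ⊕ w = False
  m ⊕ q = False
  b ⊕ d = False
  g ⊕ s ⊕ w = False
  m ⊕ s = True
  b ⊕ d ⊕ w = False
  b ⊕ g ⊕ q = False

s = False, g = False, d = True, b = True, w = False, m = True, q = True

g ⊕ w = F ⊕ F = False ✓
m ⊕ q = T ⊕ T = False ✓
b ⊕ d = T ⊕ T = False ✓
g ⊕ s ⊕ w = F ⊕ F ⊕ F = False ✓
m ⊕ s = T ⊕ F = True ✓
b ⊕ d ⊕ w = T ⊕ T ⊕ F = False ✓
b ⊕ g ⊕ q = T ⊕ F ⊕ T = False ✓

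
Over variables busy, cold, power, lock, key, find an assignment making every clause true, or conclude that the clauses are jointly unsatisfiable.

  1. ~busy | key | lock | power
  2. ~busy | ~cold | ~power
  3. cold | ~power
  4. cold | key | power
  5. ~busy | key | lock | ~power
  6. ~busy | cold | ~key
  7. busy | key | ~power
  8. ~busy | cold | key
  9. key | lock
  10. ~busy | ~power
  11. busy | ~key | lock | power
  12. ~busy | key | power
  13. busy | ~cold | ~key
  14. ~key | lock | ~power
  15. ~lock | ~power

busy = False, cold = True, power = False, lock = True, key = False

Set busy = False.
Set cold = True.
  then (busy | ~cold | ~key) forces key = False.
  then (busy | key | ~power) forces power = False.
  then (key | lock) forces lock = True.
All clauses satisfied.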